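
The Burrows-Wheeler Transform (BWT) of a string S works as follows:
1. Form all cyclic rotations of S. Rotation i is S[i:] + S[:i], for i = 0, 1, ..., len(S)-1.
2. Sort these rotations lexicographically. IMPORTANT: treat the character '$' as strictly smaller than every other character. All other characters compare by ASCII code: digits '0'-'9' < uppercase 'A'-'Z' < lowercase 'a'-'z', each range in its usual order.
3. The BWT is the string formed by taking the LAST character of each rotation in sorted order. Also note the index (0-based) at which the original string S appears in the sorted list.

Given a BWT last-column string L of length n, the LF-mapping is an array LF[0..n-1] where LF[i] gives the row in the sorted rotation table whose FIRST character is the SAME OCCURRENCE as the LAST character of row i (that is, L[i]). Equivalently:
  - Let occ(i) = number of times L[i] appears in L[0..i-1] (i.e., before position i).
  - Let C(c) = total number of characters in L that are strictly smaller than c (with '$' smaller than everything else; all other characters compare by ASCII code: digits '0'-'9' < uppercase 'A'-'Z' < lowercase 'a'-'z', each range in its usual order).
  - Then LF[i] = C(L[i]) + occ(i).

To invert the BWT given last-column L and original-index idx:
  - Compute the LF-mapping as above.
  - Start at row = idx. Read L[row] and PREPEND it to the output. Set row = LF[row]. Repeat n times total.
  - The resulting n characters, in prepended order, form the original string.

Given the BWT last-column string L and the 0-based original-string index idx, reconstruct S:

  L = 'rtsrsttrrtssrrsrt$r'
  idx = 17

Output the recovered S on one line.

LF mapping: 1 14 9 2 10 15 16 3 4 17 11 12 5 6 13 7 18 0 8
Walk LF starting at row 17, prepending L[row]:
  step 1: row=17, L[17]='$', prepend. Next row=LF[17]=0
  step 2: row=0, L[0]='r', prepend. Next row=LF[0]=1
  step 3: row=1, L[1]='t', prepend. Next row=LF[1]=14
  step 4: row=14, L[14]='s', prepend. Next row=LF[14]=13
  step 5: row=13, L[13]='r', prepend. Next row=LF[13]=6
  step 6: row=6, L[6]='t', prepend. Next row=LF[6]=16
  step 7: row=16, L[16]='t', prepend. Next row=LF[16]=18
  step 8: row=18, L[18]='r', prepend. Next row=LF[18]=8
  step 9: row=8, L[8]='r', prepend. Next row=LF[8]=4
  step 10: row=4, L[4]='s', prepend. Next row=LF[4]=10
  step 11: row=10, L[10]='s', prepend. Next row=LF[10]=11
  step 12: row=11, L[11]='s', prepend. Next row=LF[11]=12
  step 13: row=12, L[12]='r', prepend. Next row=LF[12]=5
  step 14: row=5, L[5]='t', prepend. Next row=LF[5]=15
  step 15: row=15, L[15]='r', prepend. Next row=LF[15]=7
  step 16: row=7, L[7]='r', prepend. Next row=LF[7]=3
  step 17: row=3, L[3]='r', prepend. Next row=LF[3]=2
  step 18: row=2, L[2]='s', prepend. Next row=LF[2]=9
  step 19: row=9, L[9]='t', prepend. Next row=LF[9]=17
Reversed output: tsrrrtrsssrrttrstr$

Answer: tsrrrtrsssrrttrstr$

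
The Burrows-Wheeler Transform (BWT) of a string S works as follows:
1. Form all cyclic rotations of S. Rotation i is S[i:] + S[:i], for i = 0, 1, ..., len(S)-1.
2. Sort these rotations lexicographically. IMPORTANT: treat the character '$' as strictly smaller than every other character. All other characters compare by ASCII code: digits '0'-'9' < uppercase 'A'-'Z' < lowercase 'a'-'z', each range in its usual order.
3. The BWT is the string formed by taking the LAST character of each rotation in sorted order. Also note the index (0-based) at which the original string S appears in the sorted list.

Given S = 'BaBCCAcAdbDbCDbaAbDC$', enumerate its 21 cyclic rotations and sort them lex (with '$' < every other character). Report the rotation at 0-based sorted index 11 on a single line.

Answer: DbCDbaAbDC$BaBCCAcAdb

Derivation:
All 21 rotations (rotation i = S[i:]+S[:i]):
  rot[0] = BaBCCAcAdbDbCDbaAbDC$
  rot[1] = aBCCAcAdbDbCDbaAbDC$B
  rot[2] = BCCAcAdbDbCDbaAbDC$Ba
  rot[3] = CCAcAdbDbCDbaAbDC$BaB
  rot[4] = CAcAdbDbCDbaAbDC$BaBC
  rot[5] = AcAdbDbCDbaAbDC$BaBCC
  rot[6] = cAdbDbCDbaAbDC$BaBCCA
  rot[7] = AdbDbCDbaAbDC$BaBCCAc
  rot[8] = dbDbCDbaAbDC$BaBCCAcA
  rot[9] = bDbCDbaAbDC$BaBCCAcAd
  rot[10] = DbCDbaAbDC$BaBCCAcAdb
  rot[11] = bCDbaAbDC$BaBCCAcAdbD
  rot[12] = CDbaAbDC$BaBCCAcAdbDb
  rot[13] = DbaAbDC$BaBCCAcAdbDbC
  rot[14] = baAbDC$BaBCCAcAdbDbCD
  rot[15] = aAbDC$BaBCCAcAdbDbCDb
  rot[16] = AbDC$BaBCCAcAdbDbCDba
  rot[17] = bDC$BaBCCAcAdbDbCDbaA
  rot[18] = DC$BaBCCAcAdbDbCDbaAb
  rot[19] = C$BaBCCAcAdbDbCDbaAbD
  rot[20] = $BaBCCAcAdbDbCDbaAbDC
Sorted (with $ < everything):
  sorted[0] = $BaBCCAcAdbDbCDbaAbDC
  sorted[1] = AbDC$BaBCCAcAdbDbCDba
  sorted[2] = AcAdbDbCDbaAbDC$BaBCC
  sorted[3] = AdbDbCDbaAbDC$BaBCCAc
  sorted[4] = BCCAcAdbDbCDbaAbDC$Ba
  sorted[5] = BaBCCAcAdbDbCDbaAbDC$
  sorted[6] = C$BaBCCAcAdbDbCDbaAbD
  sorted[7] = CAcAdbDbCDbaAbDC$BaBC
  sorted[8] = CCAcAdbDbCDbaAbDC$BaB
  sorted[9] = CDbaAbDC$BaBCCAcAdbDb
  sorted[10] = DC$BaBCCAcAdbDbCDbaAb
  sorted[11] = DbCDbaAbDC$BaBCCAcAdb
  sorted[12] = DbaAbDC$BaBCCAcAdbDbC
  sorted[13] = aAbDC$BaBCCAcAdbDbCDb
  sorted[14] = aBCCAcAdbDbCDbaAbDC$B
  sorted[15] = bCDbaAbDC$BaBCCAcAdbD
  sorted[16] = bDC$BaBCCAcAdbDbCDbaA
  sorted[17] = bDbCDbaAbDC$BaBCCAcAd
  sorted[18] = baAbDC$BaBCCAcAdbDbCD
  sorted[19] = cAdbDbCDbaAbDC$BaBCCA
  sorted[20] = dbDbCDbaAbDC$BaBCCAcA
sorted[11] = DbCDbaAbDC$BaBCCAcAdb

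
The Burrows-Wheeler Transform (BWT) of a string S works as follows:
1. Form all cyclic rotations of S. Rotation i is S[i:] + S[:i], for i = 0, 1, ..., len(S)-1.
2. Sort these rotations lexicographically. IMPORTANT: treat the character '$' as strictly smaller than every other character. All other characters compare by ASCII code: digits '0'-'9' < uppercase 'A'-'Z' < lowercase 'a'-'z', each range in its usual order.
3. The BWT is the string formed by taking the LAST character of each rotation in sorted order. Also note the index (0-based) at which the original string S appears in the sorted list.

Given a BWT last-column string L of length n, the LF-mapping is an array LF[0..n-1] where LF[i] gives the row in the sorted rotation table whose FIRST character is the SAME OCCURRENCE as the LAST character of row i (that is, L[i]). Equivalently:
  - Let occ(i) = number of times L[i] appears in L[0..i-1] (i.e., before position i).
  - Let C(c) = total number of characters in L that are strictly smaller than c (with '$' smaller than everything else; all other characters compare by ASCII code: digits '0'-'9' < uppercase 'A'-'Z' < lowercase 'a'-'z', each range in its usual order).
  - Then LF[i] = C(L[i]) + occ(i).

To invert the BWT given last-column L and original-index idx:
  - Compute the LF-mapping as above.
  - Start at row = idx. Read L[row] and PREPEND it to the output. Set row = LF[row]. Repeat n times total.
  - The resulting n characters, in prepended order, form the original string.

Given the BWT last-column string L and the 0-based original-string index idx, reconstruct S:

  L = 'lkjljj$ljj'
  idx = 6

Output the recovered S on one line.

Answer: kjjjljjll$

Derivation:
LF mapping: 7 6 1 8 2 3 0 9 4 5
Walk LF starting at row 6, prepending L[row]:
  step 1: row=6, L[6]='$', prepend. Next row=LF[6]=0
  step 2: row=0, L[0]='l', prepend. Next row=LF[0]=7
  step 3: row=7, L[7]='l', prepend. Next row=LF[7]=9
  step 4: row=9, L[9]='j', prepend. Next row=LF[9]=5
  step 5: row=5, L[5]='j', prepend. Next row=LF[5]=3
  step 6: row=3, L[3]='l', prepend. Next row=LF[3]=8
  step 7: row=8, L[8]='j', prepend. Next row=LF[8]=4
  step 8: row=4, L[4]='j', prepend. Next row=LF[4]=2
  step 9: row=2, L[2]='j', prepend. Next row=LF[2]=1
  step 10: row=1, L[1]='k', prepend. Next row=LF[1]=6
Reversed output: kjjjljjll$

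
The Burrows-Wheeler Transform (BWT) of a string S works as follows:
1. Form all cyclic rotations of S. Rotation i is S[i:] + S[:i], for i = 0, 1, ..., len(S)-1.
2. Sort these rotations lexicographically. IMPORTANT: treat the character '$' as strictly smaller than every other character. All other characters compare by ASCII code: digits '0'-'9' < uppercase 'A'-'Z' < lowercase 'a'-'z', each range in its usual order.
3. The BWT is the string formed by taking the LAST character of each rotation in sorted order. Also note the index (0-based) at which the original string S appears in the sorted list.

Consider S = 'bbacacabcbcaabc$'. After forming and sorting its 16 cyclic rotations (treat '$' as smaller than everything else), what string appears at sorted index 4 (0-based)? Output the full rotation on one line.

Answer: acabcbcaabc$bbac

Derivation:
All 16 rotations (rotation i = S[i:]+S[:i]):
  rot[0] = bbacacabcbcaabc$
  rot[1] = bacacabcbcaabc$b
  rot[2] = acacabcbcaabc$bb
  rot[3] = cacabcbcaabc$bba
  rot[4] = acabcbcaabc$bbac
  rot[5] = cabcbcaabc$bbaca
  rot[6] = abcbcaabc$bbacac
  rot[7] = bcbcaabc$bbacaca
  rot[8] = cbcaabc$bbacacab
  rot[9] = bcaabc$bbacacabc
  rot[10] = caabc$bbacacabcb
  rot[11] = aabc$bbacacabcbc
  rot[12] = abc$bbacacabcbca
  rot[13] = bc$bbacacabcbcaa
  rot[14] = c$bbacacabcbcaab
  rot[15] = $bbacacabcbcaabc
Sorted (with $ < everything):
  sorted[0] = $bbacacabcbcaabc
  sorted[1] = aabc$bbacacabcbc
  sorted[2] = abc$bbacacabcbca
  sorted[3] = abcbcaabc$bbacac
  sorted[4] = acabcbcaabc$bbac
  sorted[5] = acacabcbcaabc$bb
  sorted[6] = bacacabcbcaabc$b
  sorted[7] = bbacacabcbcaabc$
  sorted[8] = bc$bbacacabcbcaa
  sorted[9] = bcaabc$bbacacabc
  sorted[10] = bcbcaabc$bbacaca
  sorted[11] = c$bbacacabcbcaab
  sorted[12] = caabc$bbacacabcb
  sorted[13] = cabcbcaabc$bbaca
  sorted[14] = cacabcbcaabc$bba
  sorted[15] = cbcaabc$bbacacab
sorted[4] = acabcbcaabc$bbac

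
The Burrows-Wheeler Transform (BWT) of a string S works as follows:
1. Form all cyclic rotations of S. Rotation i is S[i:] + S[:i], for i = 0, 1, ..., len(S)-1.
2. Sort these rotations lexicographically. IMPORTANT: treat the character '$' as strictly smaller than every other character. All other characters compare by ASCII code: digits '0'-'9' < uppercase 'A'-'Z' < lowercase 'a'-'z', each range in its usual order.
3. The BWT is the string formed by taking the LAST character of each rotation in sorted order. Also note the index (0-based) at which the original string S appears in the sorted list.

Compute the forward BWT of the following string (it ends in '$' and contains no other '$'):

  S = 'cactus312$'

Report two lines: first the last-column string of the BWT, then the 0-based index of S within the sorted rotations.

All 10 rotations (rotation i = S[i:]+S[:i]):
  rot[0] = cactus312$
  rot[1] = actus312$c
  rot[2] = ctus312$ca
  rot[3] = tus312$cac
  rot[4] = us312$cact
  rot[5] = s312$cactu
  rot[6] = 312$cactus
  rot[7] = 12$cactus3
  rot[8] = 2$cactus31
  rot[9] = $cactus312
Sorted (with $ < everything):
  sorted[0] = $cactus312  (last char: '2')
  sorted[1] = 12$cactus3  (last char: '3')
  sorted[2] = 2$cactus31  (last char: '1')
  sorted[3] = 312$cactus  (last char: 's')
  sorted[4] = actus312$c  (last char: 'c')
  sorted[5] = cactus312$  (last char: '$')
  sorted[6] = ctus312$ca  (last char: 'a')
  sorted[7] = s312$cactu  (last char: 'u')
  sorted[8] = tus312$cac  (last char: 'c')
  sorted[9] = us312$cact  (last char: 't')
Last column: 231sc$auct
Original string S is at sorted index 5

Answer: 231sc$auct
5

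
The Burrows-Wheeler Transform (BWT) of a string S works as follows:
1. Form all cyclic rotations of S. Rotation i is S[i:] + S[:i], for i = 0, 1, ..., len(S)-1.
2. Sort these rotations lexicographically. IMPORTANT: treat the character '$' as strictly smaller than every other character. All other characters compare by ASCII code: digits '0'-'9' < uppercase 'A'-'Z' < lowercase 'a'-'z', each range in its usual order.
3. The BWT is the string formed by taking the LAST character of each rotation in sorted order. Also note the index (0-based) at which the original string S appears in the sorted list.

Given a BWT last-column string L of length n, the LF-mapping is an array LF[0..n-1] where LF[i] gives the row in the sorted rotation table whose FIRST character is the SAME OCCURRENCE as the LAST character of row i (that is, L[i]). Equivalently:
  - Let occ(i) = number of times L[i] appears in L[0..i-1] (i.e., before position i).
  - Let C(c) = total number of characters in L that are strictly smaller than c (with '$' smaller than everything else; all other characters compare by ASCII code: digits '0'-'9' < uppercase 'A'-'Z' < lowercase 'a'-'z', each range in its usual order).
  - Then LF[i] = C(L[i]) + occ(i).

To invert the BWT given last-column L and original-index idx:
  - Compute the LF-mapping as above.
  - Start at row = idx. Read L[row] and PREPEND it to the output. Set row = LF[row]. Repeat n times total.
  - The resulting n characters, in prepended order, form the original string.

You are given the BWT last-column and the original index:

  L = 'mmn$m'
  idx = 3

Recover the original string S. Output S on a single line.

LF mapping: 1 2 4 0 3
Walk LF starting at row 3, prepending L[row]:
  step 1: row=3, L[3]='$', prepend. Next row=LF[3]=0
  step 2: row=0, L[0]='m', prepend. Next row=LF[0]=1
  step 3: row=1, L[1]='m', prepend. Next row=LF[1]=2
  step 4: row=2, L[2]='n', prepend. Next row=LF[2]=4
  step 5: row=4, L[4]='m', prepend. Next row=LF[4]=3
Reversed output: mnmm$

Answer: mnmm$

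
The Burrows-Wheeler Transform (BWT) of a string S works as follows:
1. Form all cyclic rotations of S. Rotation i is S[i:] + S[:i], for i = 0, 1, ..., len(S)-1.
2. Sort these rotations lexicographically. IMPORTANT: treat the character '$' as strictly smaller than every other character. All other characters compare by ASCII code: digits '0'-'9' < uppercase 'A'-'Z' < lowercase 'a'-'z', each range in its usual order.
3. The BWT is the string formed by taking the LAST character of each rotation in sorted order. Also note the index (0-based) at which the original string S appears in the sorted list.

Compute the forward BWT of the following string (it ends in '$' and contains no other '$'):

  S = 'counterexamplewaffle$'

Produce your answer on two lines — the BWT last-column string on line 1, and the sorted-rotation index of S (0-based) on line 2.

Answer: ewx$ltlraffpaucmenoee
3

Derivation:
All 21 rotations (rotation i = S[i:]+S[:i]):
  rot[0] = counterexamplewaffle$
  rot[1] = ounterexamplewaffle$c
  rot[2] = unterexamplewaffle$co
  rot[3] = nterexamplewaffle$cou
  rot[4] = terexamplewaffle$coun
  rot[5] = erexamplewaffle$count
  rot[6] = rexamplewaffle$counte
  rot[7] = examplewaffle$counter
  rot[8] = xamplewaffle$countere
  rot[9] = amplewaffle$counterex
  rot[10] = mplewaffle$counterexa
  rot[11] = plewaffle$counterexam
  rot[12] = lewaffle$counterexamp
  rot[13] = ewaffle$counterexampl
  rot[14] = waffle$counterexample
  rot[15] = affle$counterexamplew
  rot[16] = ffle$counterexamplewa
  rot[17] = fle$counterexamplewaf
  rot[18] = le$counterexamplewaff
  rot[19] = e$counterexamplewaffl
  rot[20] = $counterexamplewaffle
Sorted (with $ < everything):
  sorted[0] = $counterexamplewaffle  (last char: 'e')
  sorted[1] = affle$counterexamplew  (last char: 'w')
  sorted[2] = amplewaffle$counterex  (last char: 'x')
  sorted[3] = counterexamplewaffle$  (last char: '$')
  sorted[4] = e$counterexamplewaffl  (last char: 'l')
  sorted[5] = erexamplewaffle$count  (last char: 't')
  sorted[6] = ewaffle$counterexampl  (last char: 'l')
  sorted[7] = examplewaffle$counter  (last char: 'r')
  sorted[8] = ffle$counterexamplewa  (last char: 'a')
  sorted[9] = fle$counterexamplewaf  (last char: 'f')
  sorted[10] = le$counterexamplewaff  (last char: 'f')
  sorted[11] = lewaffle$counterexamp  (last char: 'p')
  sorted[12] = mplewaffle$counterexa  (last char: 'a')
  sorted[13] = nterexamplewaffle$cou  (last char: 'u')
  sorted[14] = ounterexamplewaffle$c  (last char: 'c')
  sorted[15] = plewaffle$counterexam  (last char: 'm')
  sorted[16] = rexamplewaffle$counte  (last char: 'e')
  sorted[17] = terexamplewaffle$coun  (last char: 'n')
  sorted[18] = unterexamplewaffle$co  (last char: 'o')
  sorted[19] = waffle$counterexample  (last char: 'e')
  sorted[20] = xamplewaffle$countere  (last char: 'e')
Last column: ewx$ltlraffpaucmenoee
Original string S is at sorted index 3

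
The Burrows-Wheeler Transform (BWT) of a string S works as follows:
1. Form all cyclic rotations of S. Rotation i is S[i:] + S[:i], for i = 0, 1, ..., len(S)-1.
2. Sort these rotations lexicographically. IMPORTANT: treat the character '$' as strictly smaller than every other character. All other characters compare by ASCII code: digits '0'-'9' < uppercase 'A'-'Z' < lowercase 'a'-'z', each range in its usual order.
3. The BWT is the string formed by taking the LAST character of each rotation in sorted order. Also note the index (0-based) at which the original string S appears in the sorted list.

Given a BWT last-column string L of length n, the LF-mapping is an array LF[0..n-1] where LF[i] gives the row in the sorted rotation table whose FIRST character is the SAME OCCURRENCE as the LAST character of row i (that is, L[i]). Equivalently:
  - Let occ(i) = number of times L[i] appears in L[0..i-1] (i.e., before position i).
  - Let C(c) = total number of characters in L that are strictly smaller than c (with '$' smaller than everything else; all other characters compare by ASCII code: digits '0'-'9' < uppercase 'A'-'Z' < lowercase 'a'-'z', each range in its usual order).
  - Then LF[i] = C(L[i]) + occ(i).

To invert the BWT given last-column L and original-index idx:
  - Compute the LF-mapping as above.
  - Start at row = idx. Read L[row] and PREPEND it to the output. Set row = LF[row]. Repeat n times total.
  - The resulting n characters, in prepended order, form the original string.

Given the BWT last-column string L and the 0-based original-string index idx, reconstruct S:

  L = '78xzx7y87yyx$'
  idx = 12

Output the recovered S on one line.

Answer: z7xyyyx78x87$

Derivation:
LF mapping: 1 4 6 12 7 2 9 5 3 10 11 8 0
Walk LF starting at row 12, prepending L[row]:
  step 1: row=12, L[12]='$', prepend. Next row=LF[12]=0
  step 2: row=0, L[0]='7', prepend. Next row=LF[0]=1
  step 3: row=1, L[1]='8', prepend. Next row=LF[1]=4
  step 4: row=4, L[4]='x', prepend. Next row=LF[4]=7
  step 5: row=7, L[7]='8', prepend. Next row=LF[7]=5
  step 6: row=5, L[5]='7', prepend. Next row=LF[5]=2
  step 7: row=2, L[2]='x', prepend. Next row=LF[2]=6
  step 8: row=6, L[6]='y', prepend. Next row=LF[6]=9
  step 9: row=9, L[9]='y', prepend. Next row=LF[9]=10
  step 10: row=10, L[10]='y', prepend. Next row=LF[10]=11
  step 11: row=11, L[11]='x', prepend. Next row=LF[11]=8
  step 12: row=8, L[8]='7', prepend. Next row=LF[8]=3
  step 13: row=3, L[3]='z', prepend. Next row=LF[3]=12
Reversed output: z7xyyyx78x87$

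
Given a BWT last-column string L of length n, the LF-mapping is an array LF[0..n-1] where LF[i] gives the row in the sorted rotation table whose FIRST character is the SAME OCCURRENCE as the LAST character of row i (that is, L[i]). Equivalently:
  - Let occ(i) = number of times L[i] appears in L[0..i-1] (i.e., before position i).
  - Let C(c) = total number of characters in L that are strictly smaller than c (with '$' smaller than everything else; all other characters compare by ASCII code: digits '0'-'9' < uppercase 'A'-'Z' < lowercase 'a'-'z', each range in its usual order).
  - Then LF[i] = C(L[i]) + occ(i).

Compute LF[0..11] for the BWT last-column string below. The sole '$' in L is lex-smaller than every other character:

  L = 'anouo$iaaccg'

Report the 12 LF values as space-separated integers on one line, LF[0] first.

Answer: 1 8 9 11 10 0 7 2 3 4 5 6

Derivation:
Char counts: '$':1, 'a':3, 'c':2, 'g':1, 'i':1, 'n':1, 'o':2, 'u':1
C (first-col start): C('$')=0, C('a')=1, C('c')=4, C('g')=6, C('i')=7, C('n')=8, C('o')=9, C('u')=11
L[0]='a': occ=0, LF[0]=C('a')+0=1+0=1
L[1]='n': occ=0, LF[1]=C('n')+0=8+0=8
L[2]='o': occ=0, LF[2]=C('o')+0=9+0=9
L[3]='u': occ=0, LF[3]=C('u')+0=11+0=11
L[4]='o': occ=1, LF[4]=C('o')+1=9+1=10
L[5]='$': occ=0, LF[5]=C('$')+0=0+0=0
L[6]='i': occ=0, LF[6]=C('i')+0=7+0=7
L[7]='a': occ=1, LF[7]=C('a')+1=1+1=2
L[8]='a': occ=2, LF[8]=C('a')+2=1+2=3
L[9]='c': occ=0, LF[9]=C('c')+0=4+0=4
L[10]='c': occ=1, LF[10]=C('c')+1=4+1=5
L[11]='g': occ=0, LF[11]=C('g')+0=6+0=6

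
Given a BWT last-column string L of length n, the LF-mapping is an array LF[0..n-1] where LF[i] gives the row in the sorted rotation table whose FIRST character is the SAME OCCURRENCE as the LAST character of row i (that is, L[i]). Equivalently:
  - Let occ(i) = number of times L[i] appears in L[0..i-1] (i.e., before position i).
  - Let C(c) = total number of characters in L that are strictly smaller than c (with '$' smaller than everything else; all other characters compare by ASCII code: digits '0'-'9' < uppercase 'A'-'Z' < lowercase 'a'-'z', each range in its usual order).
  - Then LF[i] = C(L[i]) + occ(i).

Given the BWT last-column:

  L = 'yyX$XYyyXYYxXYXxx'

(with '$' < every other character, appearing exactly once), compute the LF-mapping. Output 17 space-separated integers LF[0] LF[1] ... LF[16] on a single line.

Answer: 13 14 1 0 2 6 15 16 3 7 8 10 4 9 5 11 12

Derivation:
Char counts: '$':1, 'X':5, 'Y':4, 'x':3, 'y':4
C (first-col start): C('$')=0, C('X')=1, C('Y')=6, C('x')=10, C('y')=13
L[0]='y': occ=0, LF[0]=C('y')+0=13+0=13
L[1]='y': occ=1, LF[1]=C('y')+1=13+1=14
L[2]='X': occ=0, LF[2]=C('X')+0=1+0=1
L[3]='$': occ=0, LF[3]=C('$')+0=0+0=0
L[4]='X': occ=1, LF[4]=C('X')+1=1+1=2
L[5]='Y': occ=0, LF[5]=C('Y')+0=6+0=6
L[6]='y': occ=2, LF[6]=C('y')+2=13+2=15
L[7]='y': occ=3, LF[7]=C('y')+3=13+3=16
L[8]='X': occ=2, LF[8]=C('X')+2=1+2=3
L[9]='Y': occ=1, LF[9]=C('Y')+1=6+1=7
L[10]='Y': occ=2, LF[10]=C('Y')+2=6+2=8
L[11]='x': occ=0, LF[11]=C('x')+0=10+0=10
L[12]='X': occ=3, LF[12]=C('X')+3=1+3=4
L[13]='Y': occ=3, LF[13]=C('Y')+3=6+3=9
L[14]='X': occ=4, LF[14]=C('X')+4=1+4=5
L[15]='x': occ=1, LF[15]=C('x')+1=10+1=11
L[16]='x': occ=2, LF[16]=C('x')+2=10+2=12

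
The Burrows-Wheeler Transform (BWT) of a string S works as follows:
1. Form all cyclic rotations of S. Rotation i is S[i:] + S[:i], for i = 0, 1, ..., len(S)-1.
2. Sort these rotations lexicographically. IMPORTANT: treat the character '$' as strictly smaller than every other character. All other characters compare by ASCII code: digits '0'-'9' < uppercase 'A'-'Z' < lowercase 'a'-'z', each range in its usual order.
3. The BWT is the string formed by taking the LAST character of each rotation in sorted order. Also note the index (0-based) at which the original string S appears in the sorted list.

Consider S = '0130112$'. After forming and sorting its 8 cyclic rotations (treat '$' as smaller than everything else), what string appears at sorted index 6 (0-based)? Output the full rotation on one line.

All 8 rotations (rotation i = S[i:]+S[:i]):
  rot[0] = 0130112$
  rot[1] = 130112$0
  rot[2] = 30112$01
  rot[3] = 0112$013
  rot[4] = 112$0130
  rot[5] = 12$01301
  rot[6] = 2$013011
  rot[7] = $0130112
Sorted (with $ < everything):
  sorted[0] = $0130112
  sorted[1] = 0112$013
  sorted[2] = 0130112$
  sorted[3] = 112$0130
  sorted[4] = 12$01301
  sorted[5] = 130112$0
  sorted[6] = 2$013011
  sorted[7] = 30112$01
sorted[6] = 2$013011

Answer: 2$013011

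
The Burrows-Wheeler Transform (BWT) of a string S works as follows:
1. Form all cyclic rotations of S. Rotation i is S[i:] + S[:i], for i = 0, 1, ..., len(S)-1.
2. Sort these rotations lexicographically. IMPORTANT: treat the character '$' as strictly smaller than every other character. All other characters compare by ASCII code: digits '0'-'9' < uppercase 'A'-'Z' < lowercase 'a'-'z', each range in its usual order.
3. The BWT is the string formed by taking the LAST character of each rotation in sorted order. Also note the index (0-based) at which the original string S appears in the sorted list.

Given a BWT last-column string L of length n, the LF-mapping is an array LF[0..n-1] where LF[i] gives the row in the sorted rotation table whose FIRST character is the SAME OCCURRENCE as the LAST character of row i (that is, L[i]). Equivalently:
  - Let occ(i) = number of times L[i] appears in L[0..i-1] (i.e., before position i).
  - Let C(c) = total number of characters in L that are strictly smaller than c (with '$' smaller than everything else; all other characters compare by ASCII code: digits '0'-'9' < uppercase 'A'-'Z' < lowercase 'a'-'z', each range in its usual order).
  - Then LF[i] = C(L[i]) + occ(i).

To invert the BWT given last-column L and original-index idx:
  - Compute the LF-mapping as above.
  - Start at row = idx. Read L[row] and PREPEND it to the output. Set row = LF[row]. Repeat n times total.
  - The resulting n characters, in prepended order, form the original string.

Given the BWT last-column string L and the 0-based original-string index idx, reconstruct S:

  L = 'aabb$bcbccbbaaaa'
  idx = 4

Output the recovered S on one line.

Answer: acacbacbabbbbaa$

Derivation:
LF mapping: 1 2 7 8 0 9 13 10 14 15 11 12 3 4 5 6
Walk LF starting at row 4, prepending L[row]:
  step 1: row=4, L[4]='$', prepend. Next row=LF[4]=0
  step 2: row=0, L[0]='a', prepend. Next row=LF[0]=1
  step 3: row=1, L[1]='a', prepend. Next row=LF[1]=2
  step 4: row=2, L[2]='b', prepend. Next row=LF[2]=7
  step 5: row=7, L[7]='b', prepend. Next row=LF[7]=10
  step 6: row=10, L[10]='b', prepend. Next row=LF[10]=11
  step 7: row=11, L[11]='b', prepend. Next row=LF[11]=12
  step 8: row=12, L[12]='a', prepend. Next row=LF[12]=3
  step 9: row=3, L[3]='b', prepend. Next row=LF[3]=8
  step 10: row=8, L[8]='c', prepend. Next row=LF[8]=14
  step 11: row=14, L[14]='a', prepend. Next row=LF[14]=5
  step 12: row=5, L[5]='b', prepend. Next row=LF[5]=9
  step 13: row=9, L[9]='c', prepend. Next row=LF[9]=15
  step 14: row=15, L[15]='a', prepend. Next row=LF[15]=6
  step 15: row=6, L[6]='c', prepend. Next row=LF[6]=13
  step 16: row=13, L[13]='a', prepend. Next row=LF[13]=4
Reversed output: acacbacbabbbbaa$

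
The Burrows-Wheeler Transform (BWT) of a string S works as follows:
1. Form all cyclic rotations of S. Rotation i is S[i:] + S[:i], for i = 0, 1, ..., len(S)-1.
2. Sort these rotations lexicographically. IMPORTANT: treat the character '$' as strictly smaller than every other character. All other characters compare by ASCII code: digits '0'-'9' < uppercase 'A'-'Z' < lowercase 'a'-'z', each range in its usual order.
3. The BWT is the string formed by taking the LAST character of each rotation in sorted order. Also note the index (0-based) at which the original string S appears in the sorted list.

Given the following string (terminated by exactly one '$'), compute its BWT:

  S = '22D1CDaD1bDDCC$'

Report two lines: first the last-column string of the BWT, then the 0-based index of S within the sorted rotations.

Answer: CDD$2CD12aDbCD1
3

Derivation:
All 15 rotations (rotation i = S[i:]+S[:i]):
  rot[0] = 22D1CDaD1bDDCC$
  rot[1] = 2D1CDaD1bDDCC$2
  rot[2] = D1CDaD1bDDCC$22
  rot[3] = 1CDaD1bDDCC$22D
  rot[4] = CDaD1bDDCC$22D1
  rot[5] = DaD1bDDCC$22D1C
  rot[6] = aD1bDDCC$22D1CD
  rot[7] = D1bDDCC$22D1CDa
  rot[8] = 1bDDCC$22D1CDaD
  rot[9] = bDDCC$22D1CDaD1
  rot[10] = DDCC$22D1CDaD1b
  rot[11] = DCC$22D1CDaD1bD
  rot[12] = CC$22D1CDaD1bDD
  rot[13] = C$22D1CDaD1bDDC
  rot[14] = $22D1CDaD1bDDCC
Sorted (with $ < everything):
  sorted[0] = $22D1CDaD1bDDCC  (last char: 'C')
  sorted[1] = 1CDaD1bDDCC$22D  (last char: 'D')
  sorted[2] = 1bDDCC$22D1CDaD  (last char: 'D')
  sorted[3] = 22D1CDaD1bDDCC$  (last char: '$')
  sorted[4] = 2D1CDaD1bDDCC$2  (last char: '2')
  sorted[5] = C$22D1CDaD1bDDC  (last char: 'C')
  sorted[6] = CC$22D1CDaD1bDD  (last char: 'D')
  sorted[7] = CDaD1bDDCC$22D1  (last char: '1')
  sorted[8] = D1CDaD1bDDCC$22  (last char: '2')
  sorted[9] = D1bDDCC$22D1CDa  (last char: 'a')
  sorted[10] = DCC$22D1CDaD1bD  (last char: 'D')
  sorted[11] = DDCC$22D1CDaD1b  (last char: 'b')
  sorted[12] = DaD1bDDCC$22D1C  (last char: 'C')
  sorted[13] = aD1bDDCC$22D1CD  (last char: 'D')
  sorted[14] = bDDCC$22D1CDaD1  (last char: '1')
Last column: CDD$2CD12aDbCD1
Original string S is at sorted index 3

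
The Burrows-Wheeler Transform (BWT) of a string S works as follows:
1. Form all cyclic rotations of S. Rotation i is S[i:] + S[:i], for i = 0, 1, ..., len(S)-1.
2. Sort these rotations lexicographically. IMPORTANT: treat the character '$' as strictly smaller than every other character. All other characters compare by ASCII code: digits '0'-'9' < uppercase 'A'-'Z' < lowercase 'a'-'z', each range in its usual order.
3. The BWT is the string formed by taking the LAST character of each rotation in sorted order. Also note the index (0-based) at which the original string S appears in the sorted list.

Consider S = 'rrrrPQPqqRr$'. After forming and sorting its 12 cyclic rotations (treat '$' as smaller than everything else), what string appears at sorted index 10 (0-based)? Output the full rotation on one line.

All 12 rotations (rotation i = S[i:]+S[:i]):
  rot[0] = rrrrPQPqqRr$
  rot[1] = rrrPQPqqRr$r
  rot[2] = rrPQPqqRr$rr
  rot[3] = rPQPqqRr$rrr
  rot[4] = PQPqqRr$rrrr
  rot[5] = QPqqRr$rrrrP
  rot[6] = PqqRr$rrrrPQ
  rot[7] = qqRr$rrrrPQP
  rot[8] = qRr$rrrrPQPq
  rot[9] = Rr$rrrrPQPqq
  rot[10] = r$rrrrPQPqqR
  rot[11] = $rrrrPQPqqRr
Sorted (with $ < everything):
  sorted[0] = $rrrrPQPqqRr
  sorted[1] = PQPqqRr$rrrr
  sorted[2] = PqqRr$rrrrPQ
  sorted[3] = QPqqRr$rrrrP
  sorted[4] = Rr$rrrrPQPqq
  sorted[5] = qRr$rrrrPQPq
  sorted[6] = qqRr$rrrrPQP
  sorted[7] = r$rrrrPQPqqR
  sorted[8] = rPQPqqRr$rrr
  sorted[9] = rrPQPqqRr$rr
  sorted[10] = rrrPQPqqRr$r
  sorted[11] = rrrrPQPqqRr$
sorted[10] = rrrPQPqqRr$r

Answer: rrrPQPqqRr$r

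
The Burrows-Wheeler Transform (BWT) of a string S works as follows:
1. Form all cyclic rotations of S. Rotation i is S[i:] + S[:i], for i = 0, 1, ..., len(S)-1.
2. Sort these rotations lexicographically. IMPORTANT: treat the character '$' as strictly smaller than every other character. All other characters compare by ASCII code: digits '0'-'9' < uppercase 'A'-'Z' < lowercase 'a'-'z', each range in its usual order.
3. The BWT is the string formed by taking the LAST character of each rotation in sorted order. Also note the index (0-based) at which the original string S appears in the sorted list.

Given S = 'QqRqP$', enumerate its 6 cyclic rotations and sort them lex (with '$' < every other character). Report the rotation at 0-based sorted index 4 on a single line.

All 6 rotations (rotation i = S[i:]+S[:i]):
  rot[0] = QqRqP$
  rot[1] = qRqP$Q
  rot[2] = RqP$Qq
  rot[3] = qP$QqR
  rot[4] = P$QqRq
  rot[5] = $QqRqP
Sorted (with $ < everything):
  sorted[0] = $QqRqP
  sorted[1] = P$QqRq
  sorted[2] = QqRqP$
  sorted[3] = RqP$Qq
  sorted[4] = qP$QqR
  sorted[5] = qRqP$Q
sorted[4] = qP$QqR

Answer: qP$QqR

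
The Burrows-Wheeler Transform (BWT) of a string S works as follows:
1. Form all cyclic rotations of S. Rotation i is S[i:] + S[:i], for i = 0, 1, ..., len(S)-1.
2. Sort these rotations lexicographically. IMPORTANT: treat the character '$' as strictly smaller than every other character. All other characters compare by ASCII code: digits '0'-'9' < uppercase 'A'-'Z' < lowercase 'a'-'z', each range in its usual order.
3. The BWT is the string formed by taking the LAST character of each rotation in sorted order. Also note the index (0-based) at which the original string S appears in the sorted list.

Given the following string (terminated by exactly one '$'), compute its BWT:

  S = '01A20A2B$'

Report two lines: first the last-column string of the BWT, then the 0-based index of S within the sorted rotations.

All 9 rotations (rotation i = S[i:]+S[:i]):
  rot[0] = 01A20A2B$
  rot[1] = 1A20A2B$0
  rot[2] = A20A2B$01
  rot[3] = 20A2B$01A
  rot[4] = 0A2B$01A2
  rot[5] = A2B$01A20
  rot[6] = 2B$01A20A
  rot[7] = B$01A20A2
  rot[8] = $01A20A2B
Sorted (with $ < everything):
  sorted[0] = $01A20A2B  (last char: 'B')
  sorted[1] = 01A20A2B$  (last char: '$')
  sorted[2] = 0A2B$01A2  (last char: '2')
  sorted[3] = 1A20A2B$0  (last char: '0')
  sorted[4] = 20A2B$01A  (last char: 'A')
  sorted[5] = 2B$01A20A  (last char: 'A')
  sorted[6] = A20A2B$01  (last char: '1')
  sorted[7] = A2B$01A20  (last char: '0')
  sorted[8] = B$01A20A2  (last char: '2')
Last column: B$20AA102
Original string S is at sorted index 1

Answer: B$20AA102
1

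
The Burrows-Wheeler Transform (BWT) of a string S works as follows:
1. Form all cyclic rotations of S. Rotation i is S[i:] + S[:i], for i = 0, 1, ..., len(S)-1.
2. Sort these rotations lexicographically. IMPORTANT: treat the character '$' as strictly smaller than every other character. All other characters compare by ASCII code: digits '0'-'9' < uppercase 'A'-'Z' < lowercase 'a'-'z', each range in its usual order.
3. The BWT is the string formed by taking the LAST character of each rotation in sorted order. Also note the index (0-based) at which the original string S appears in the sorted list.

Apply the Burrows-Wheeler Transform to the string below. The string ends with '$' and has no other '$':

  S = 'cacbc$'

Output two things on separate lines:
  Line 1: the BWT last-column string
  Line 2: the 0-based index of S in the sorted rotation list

Answer: cccb$a
4

Derivation:
All 6 rotations (rotation i = S[i:]+S[:i]):
  rot[0] = cacbc$
  rot[1] = acbc$c
  rot[2] = cbc$ca
  rot[3] = bc$cac
  rot[4] = c$cacb
  rot[5] = $cacbc
Sorted (with $ < everything):
  sorted[0] = $cacbc  (last char: 'c')
  sorted[1] = acbc$c  (last char: 'c')
  sorted[2] = bc$cac  (last char: 'c')
  sorted[3] = c$cacb  (last char: 'b')
  sorted[4] = cacbc$  (last char: '$')
  sorted[5] = cbc$ca  (last char: 'a')
Last column: cccb$a
Original string S is at sorted index 4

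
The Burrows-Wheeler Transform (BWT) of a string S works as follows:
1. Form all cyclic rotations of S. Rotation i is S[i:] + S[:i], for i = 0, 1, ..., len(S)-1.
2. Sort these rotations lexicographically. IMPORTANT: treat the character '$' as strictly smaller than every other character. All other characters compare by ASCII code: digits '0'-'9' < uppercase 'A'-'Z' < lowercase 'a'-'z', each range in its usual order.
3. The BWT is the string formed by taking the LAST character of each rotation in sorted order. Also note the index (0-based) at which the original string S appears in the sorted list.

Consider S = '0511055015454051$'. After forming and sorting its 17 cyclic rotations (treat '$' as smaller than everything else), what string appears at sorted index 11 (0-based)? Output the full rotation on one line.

All 17 rotations (rotation i = S[i:]+S[:i]):
  rot[0] = 0511055015454051$
  rot[1] = 511055015454051$0
  rot[2] = 11055015454051$05
  rot[3] = 1055015454051$051
  rot[4] = 055015454051$0511
  rot[5] = 55015454051$05110
  rot[6] = 5015454051$051105
  rot[7] = 015454051$0511055
  rot[8] = 15454051$05110550
  rot[9] = 5454051$051105501
  rot[10] = 454051$0511055015
  rot[11] = 54051$05110550154
  rot[12] = 4051$051105501545
  rot[13] = 051$0511055015454
  rot[14] = 51$05110550154540
  rot[15] = 1$051105501545405
  rot[16] = $0511055015454051
Sorted (with $ < everything):
  sorted[0] = $0511055015454051
  sorted[1] = 015454051$0511055
  sorted[2] = 051$0511055015454
  sorted[3] = 0511055015454051$
  sorted[4] = 055015454051$0511
  sorted[5] = 1$051105501545405
  sorted[6] = 1055015454051$051
  sorted[7] = 11055015454051$05
  sorted[8] = 15454051$05110550
  sorted[9] = 4051$051105501545
  sorted[10] = 454051$0511055015
  sorted[11] = 5015454051$051105
  sorted[12] = 51$05110550154540
  sorted[13] = 511055015454051$0
  sorted[14] = 54051$05110550154
  sorted[15] = 5454051$051105501
  sorted[16] = 55015454051$05110
sorted[11] = 5015454051$051105

Answer: 5015454051$051105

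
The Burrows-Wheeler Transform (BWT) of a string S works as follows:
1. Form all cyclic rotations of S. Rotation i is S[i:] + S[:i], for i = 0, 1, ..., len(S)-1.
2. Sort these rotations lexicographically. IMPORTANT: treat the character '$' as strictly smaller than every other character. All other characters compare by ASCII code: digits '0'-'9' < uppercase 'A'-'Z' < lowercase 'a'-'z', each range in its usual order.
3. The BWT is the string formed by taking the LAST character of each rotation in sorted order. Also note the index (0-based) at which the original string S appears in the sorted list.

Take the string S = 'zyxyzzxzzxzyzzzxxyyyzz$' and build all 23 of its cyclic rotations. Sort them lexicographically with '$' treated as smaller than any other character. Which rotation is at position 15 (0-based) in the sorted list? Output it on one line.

All 23 rotations (rotation i = S[i:]+S[:i]):
  rot[0] = zyxyzzxzzxzyzzzxxyyyzz$
  rot[1] = yxyzzxzzxzyzzzxxyyyzz$z
  rot[2] = xyzzxzzxzyzzzxxyyyzz$zy
  rot[3] = yzzxzzxzyzzzxxyyyzz$zyx
  rot[4] = zzxzzxzyzzzxxyyyzz$zyxy
  rot[5] = zxzzxzyzzzxxyyyzz$zyxyz
  rot[6] = xzzxzyzzzxxyyyzz$zyxyzz
  rot[7] = zzxzyzzzxxyyyzz$zyxyzzx
  rot[8] = zxzyzzzxxyyyzz$zyxyzzxz
  rot[9] = xzyzzzxxyyyzz$zyxyzzxzz
  rot[10] = zyzzzxxyyyzz$zyxyzzxzzx
  rot[11] = yzzzxxyyyzz$zyxyzzxzzxz
  rot[12] = zzzxxyyyzz$zyxyzzxzzxzy
  rot[13] = zzxxyyyzz$zyxyzzxzzxzyz
  rot[14] = zxxyyyzz$zyxyzzxzzxzyzz
  rot[15] = xxyyyzz$zyxyzzxzzxzyzzz
  rot[16] = xyyyzz$zyxyzzxzzxzyzzzx
  rot[17] = yyyzz$zyxyzzxzzxzyzzzxx
  rot[18] = yyzz$zyxyzzxzzxzyzzzxxy
  rot[19] = yzz$zyxyzzxzzxzyzzzxxyy
  rot[20] = zz$zyxyzzxzzxzyzzzxxyyy
  rot[21] = z$zyxyzzxzzxzyzzzxxyyyz
  rot[22] = $zyxyzzxzzxzyzzzxxyyyzz
Sorted (with $ < everything):
  sorted[0] = $zyxyzzxzzxzyzzzxxyyyzz
  sorted[1] = xxyyyzz$zyxyzzxzzxzyzzz
  sorted[2] = xyyyzz$zyxyzzxzzxzyzzzx
  sorted[3] = xyzzxzzxzyzzzxxyyyzz$zy
  sorted[4] = xzyzzzxxyyyzz$zyxyzzxzz
  sorted[5] = xzzxzyzzzxxyyyzz$zyxyzz
  sorted[6] = yxyzzxzzxzyzzzxxyyyzz$z
  sorted[7] = yyyzz$zyxyzzxzzxzyzzzxx
  sorted[8] = yyzz$zyxyzzxzzxzyzzzxxy
  sorted[9] = yzz$zyxyzzxzzxzyzzzxxyy
  sorted[10] = yzzxzzxzyzzzxxyyyzz$zyx
  sorted[11] = yzzzxxyyyzz$zyxyzzxzzxz
  sorted[12] = z$zyxyzzxzzxzyzzzxxyyyz
  sorted[13] = zxxyyyzz$zyxyzzxzzxzyzz
  sorted[14] = zxzyzzzxxyyyzz$zyxyzzxz
  sorted[15] = zxzzxzyzzzxxyyyzz$zyxyz
  sorted[16] = zyxyzzxzzxzyzzzxxyyyzz$
  sorted[17] = zyzzzxxyyyzz$zyxyzzxzzx
  sorted[18] = zz$zyxyzzxzzxzyzzzxxyyy
  sorted[19] = zzxxyyyzz$zyxyzzxzzxzyz
  sorted[20] = zzxzyzzzxxyyyzz$zyxyzzx
  sorted[21] = zzxzzxzyzzzxxyyyzz$zyxy
  sorted[22] = zzzxxyyyzz$zyxyzzxzzxzy
sorted[15] = zxzzxzyzzzxxyyyzz$zyxyz

Answer: zxzzxzyzzzxxyyyzz$zyxyz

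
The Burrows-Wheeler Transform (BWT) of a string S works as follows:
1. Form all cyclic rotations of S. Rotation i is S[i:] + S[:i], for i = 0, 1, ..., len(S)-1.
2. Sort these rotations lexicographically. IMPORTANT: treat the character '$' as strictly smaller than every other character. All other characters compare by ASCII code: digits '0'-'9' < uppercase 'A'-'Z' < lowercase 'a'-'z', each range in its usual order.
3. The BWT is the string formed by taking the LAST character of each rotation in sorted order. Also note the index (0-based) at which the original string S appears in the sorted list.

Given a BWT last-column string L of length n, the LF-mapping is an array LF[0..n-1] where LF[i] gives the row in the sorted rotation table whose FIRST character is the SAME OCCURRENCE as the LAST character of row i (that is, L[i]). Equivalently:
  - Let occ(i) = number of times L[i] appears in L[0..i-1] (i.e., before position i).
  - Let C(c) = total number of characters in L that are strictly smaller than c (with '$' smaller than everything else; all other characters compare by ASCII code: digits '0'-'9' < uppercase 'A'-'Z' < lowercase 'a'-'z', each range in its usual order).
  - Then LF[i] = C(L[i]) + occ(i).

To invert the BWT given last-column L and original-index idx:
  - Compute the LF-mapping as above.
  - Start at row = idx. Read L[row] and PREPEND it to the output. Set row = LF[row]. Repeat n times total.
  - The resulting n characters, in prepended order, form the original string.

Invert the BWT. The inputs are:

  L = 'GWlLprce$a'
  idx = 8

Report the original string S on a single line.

Answer: parcelLWG$

Derivation:
LF mapping: 1 3 7 2 8 9 5 6 0 4
Walk LF starting at row 8, prepending L[row]:
  step 1: row=8, L[8]='$', prepend. Next row=LF[8]=0
  step 2: row=0, L[0]='G', prepend. Next row=LF[0]=1
  step 3: row=1, L[1]='W', prepend. Next row=LF[1]=3
  step 4: row=3, L[3]='L', prepend. Next row=LF[3]=2
  step 5: row=2, L[2]='l', prepend. Next row=LF[2]=7
  step 6: row=7, L[7]='e', prepend. Next row=LF[7]=6
  step 7: row=6, L[6]='c', prepend. Next row=LF[6]=5
  step 8: row=5, L[5]='r', prepend. Next row=LF[5]=9
  step 9: row=9, L[9]='a', prepend. Next row=LF[9]=4
  step 10: row=4, L[4]='p', prepend. Next row=LF[4]=8
Reversed output: parcelLWG$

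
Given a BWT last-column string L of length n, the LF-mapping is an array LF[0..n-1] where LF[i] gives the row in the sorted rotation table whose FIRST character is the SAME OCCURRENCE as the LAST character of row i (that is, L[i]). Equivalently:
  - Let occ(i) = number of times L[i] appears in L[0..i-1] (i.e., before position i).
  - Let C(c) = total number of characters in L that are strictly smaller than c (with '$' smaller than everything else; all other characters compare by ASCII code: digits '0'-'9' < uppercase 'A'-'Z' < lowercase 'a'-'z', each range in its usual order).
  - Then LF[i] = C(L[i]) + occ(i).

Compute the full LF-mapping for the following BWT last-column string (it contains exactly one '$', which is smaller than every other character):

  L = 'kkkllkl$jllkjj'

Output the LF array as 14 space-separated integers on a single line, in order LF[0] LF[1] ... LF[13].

Char counts: '$':1, 'j':3, 'k':5, 'l':5
C (first-col start): C('$')=0, C('j')=1, C('k')=4, C('l')=9
L[0]='k': occ=0, LF[0]=C('k')+0=4+0=4
L[1]='k': occ=1, LF[1]=C('k')+1=4+1=5
L[2]='k': occ=2, LF[2]=C('k')+2=4+2=6
L[3]='l': occ=0, LF[3]=C('l')+0=9+0=9
L[4]='l': occ=1, LF[4]=C('l')+1=9+1=10
L[5]='k': occ=3, LF[5]=C('k')+3=4+3=7
L[6]='l': occ=2, LF[6]=C('l')+2=9+2=11
L[7]='$': occ=0, LF[7]=C('$')+0=0+0=0
L[8]='j': occ=0, LF[8]=C('j')+0=1+0=1
L[9]='l': occ=3, LF[9]=C('l')+3=9+3=12
L[10]='l': occ=4, LF[10]=C('l')+4=9+4=13
L[11]='k': occ=4, LF[11]=C('k')+4=4+4=8
L[12]='j': occ=1, LF[12]=C('j')+1=1+1=2
L[13]='j': occ=2, LF[13]=C('j')+2=1+2=3

Answer: 4 5 6 9 10 7 11 0 1 12 13 8 2 3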